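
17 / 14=1.21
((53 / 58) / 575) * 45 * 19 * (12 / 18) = 3021 / 3335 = 0.91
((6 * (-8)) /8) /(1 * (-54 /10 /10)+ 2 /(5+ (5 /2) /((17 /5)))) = 31.37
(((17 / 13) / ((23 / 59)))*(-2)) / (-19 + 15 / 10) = 0.38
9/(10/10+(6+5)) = 3/4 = 0.75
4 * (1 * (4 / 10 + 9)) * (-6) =-225.60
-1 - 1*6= -7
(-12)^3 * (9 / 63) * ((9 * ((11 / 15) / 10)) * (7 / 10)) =-14256 / 125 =-114.05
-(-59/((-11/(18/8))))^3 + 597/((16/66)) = 60054957/85184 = 705.00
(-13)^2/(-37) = -169/37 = -4.57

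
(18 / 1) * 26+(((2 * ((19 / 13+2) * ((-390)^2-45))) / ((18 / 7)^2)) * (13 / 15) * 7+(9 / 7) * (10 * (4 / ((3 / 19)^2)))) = 40671191 / 42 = 968361.69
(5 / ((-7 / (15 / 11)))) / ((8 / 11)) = -75 / 56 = -1.34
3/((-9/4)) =-4/3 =-1.33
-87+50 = -37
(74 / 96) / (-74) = -1 / 96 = -0.01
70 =70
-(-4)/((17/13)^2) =676/289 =2.34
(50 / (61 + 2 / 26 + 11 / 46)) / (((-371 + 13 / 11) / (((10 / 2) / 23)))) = -17875 / 37290339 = -0.00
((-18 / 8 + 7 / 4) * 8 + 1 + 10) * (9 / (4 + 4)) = 63 / 8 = 7.88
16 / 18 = 8 / 9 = 0.89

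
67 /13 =5.15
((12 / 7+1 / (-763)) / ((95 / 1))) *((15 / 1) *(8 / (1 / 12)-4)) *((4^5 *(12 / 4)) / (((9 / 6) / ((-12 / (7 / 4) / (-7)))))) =35461398528 / 710353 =49920.81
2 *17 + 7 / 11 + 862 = 9863 / 11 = 896.64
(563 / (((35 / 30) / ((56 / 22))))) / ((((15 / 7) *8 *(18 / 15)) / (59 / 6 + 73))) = 1958677 / 396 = 4946.15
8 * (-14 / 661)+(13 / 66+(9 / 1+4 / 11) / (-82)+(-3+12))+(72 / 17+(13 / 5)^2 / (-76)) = 377254559591 / 28886955900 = 13.06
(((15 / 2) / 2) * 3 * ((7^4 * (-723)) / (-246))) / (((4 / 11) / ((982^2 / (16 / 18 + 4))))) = 56497237123005 / 1312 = 43061918538.88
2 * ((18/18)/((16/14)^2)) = 49/32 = 1.53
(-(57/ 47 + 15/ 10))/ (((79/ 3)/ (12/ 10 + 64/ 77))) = -59823/ 285901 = -0.21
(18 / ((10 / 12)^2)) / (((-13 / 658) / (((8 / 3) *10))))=-2274048 / 65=-34985.35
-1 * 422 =-422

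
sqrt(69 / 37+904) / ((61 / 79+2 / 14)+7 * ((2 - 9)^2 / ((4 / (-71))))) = -0.00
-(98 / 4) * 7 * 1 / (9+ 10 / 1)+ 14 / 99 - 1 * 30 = -146285 / 3762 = -38.88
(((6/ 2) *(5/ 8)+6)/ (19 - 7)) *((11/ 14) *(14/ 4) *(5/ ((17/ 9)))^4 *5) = 4736221875/ 10690688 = 443.02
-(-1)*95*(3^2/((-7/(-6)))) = 5130/7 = 732.86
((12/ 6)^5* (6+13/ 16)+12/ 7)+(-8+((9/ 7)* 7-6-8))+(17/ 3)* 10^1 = 5531/ 21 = 263.38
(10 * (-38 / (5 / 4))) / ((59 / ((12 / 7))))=-3648 / 413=-8.83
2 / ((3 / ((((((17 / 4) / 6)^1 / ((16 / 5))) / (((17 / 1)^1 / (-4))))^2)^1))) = 25 / 13824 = 0.00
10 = 10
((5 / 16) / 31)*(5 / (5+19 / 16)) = 25 / 3069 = 0.01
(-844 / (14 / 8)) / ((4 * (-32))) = 211 / 56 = 3.77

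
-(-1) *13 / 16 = 13 / 16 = 0.81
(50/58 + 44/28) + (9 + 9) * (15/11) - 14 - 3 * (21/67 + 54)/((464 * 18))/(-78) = 4846811225/373429056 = 12.98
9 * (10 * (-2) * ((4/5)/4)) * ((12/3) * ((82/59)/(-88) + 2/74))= -38844/24013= -1.62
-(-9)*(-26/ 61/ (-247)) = 18/ 1159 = 0.02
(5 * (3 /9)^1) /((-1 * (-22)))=5 /66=0.08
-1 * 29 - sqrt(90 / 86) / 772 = -29 - 3 * sqrt(215) / 33196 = -29.00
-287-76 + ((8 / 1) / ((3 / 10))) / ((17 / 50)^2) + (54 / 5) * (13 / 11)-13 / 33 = -1906602 / 15895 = -119.95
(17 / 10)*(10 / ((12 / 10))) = 14.17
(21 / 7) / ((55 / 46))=138 / 55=2.51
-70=-70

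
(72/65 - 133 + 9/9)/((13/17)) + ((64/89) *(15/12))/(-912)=-733742653/4286685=-171.17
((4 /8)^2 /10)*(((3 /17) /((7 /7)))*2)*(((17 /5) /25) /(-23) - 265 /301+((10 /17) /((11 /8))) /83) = -8876439624 /1141676256875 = -0.01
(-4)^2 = 16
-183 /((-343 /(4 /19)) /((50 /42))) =6100 /45619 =0.13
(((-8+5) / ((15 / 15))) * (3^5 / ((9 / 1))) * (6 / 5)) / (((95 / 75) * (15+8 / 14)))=-10206 / 2071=-4.93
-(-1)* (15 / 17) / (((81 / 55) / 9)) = 275 / 51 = 5.39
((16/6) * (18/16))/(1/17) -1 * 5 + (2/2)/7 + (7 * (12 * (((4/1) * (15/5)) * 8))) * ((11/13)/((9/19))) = 14451.07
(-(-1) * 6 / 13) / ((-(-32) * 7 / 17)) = 51 / 1456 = 0.04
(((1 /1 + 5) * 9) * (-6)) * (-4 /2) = 648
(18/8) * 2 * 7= 63/2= 31.50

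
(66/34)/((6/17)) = 5.50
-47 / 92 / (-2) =47 / 184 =0.26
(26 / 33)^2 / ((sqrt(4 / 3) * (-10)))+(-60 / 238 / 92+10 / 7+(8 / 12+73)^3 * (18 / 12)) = 2110204843 / 3519-169 * sqrt(3) / 5445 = 599660.32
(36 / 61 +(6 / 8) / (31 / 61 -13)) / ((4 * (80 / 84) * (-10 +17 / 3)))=-413973 / 12891008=-0.03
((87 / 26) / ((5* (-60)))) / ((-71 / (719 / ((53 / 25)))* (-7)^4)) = 20851 / 939636152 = 0.00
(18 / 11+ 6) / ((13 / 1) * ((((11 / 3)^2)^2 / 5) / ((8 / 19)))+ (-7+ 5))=272160 / 39708317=0.01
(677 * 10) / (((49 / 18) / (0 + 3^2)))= 1096740 / 49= 22382.45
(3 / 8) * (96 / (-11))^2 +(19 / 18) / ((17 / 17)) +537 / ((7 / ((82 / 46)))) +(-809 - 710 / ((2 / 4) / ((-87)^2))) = -3769090514509 / 350658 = -10748622.63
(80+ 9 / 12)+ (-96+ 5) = -41 / 4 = -10.25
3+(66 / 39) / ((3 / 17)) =491 / 39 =12.59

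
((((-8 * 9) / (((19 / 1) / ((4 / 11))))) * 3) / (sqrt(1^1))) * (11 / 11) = -864 / 209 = -4.13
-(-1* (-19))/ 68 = -19/ 68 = -0.28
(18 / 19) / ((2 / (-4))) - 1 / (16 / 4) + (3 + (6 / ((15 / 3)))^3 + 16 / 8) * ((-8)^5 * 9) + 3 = -1984167.08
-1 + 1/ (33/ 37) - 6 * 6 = -1184/ 33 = -35.88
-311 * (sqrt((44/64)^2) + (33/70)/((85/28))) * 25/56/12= -1782341/182784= -9.75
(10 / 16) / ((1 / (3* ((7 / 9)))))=35 / 24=1.46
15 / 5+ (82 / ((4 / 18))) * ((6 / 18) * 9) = 1110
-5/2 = -2.50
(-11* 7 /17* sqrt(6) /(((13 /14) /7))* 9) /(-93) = 22638* sqrt(6) /6851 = 8.09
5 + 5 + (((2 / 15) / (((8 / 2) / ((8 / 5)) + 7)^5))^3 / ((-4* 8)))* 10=102472607451654888501866 / 10247260745165488851825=10.00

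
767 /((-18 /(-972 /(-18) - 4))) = -19175 /9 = -2130.56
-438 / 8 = -219 / 4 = -54.75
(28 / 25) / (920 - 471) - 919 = -10315747 / 11225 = -919.00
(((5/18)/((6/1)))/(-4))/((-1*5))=1/432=0.00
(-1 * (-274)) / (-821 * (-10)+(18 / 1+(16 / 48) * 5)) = 0.03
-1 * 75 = -75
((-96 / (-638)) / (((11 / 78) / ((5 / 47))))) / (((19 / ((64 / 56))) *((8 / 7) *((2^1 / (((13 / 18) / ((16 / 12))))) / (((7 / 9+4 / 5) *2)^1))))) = 47996 / 9400611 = 0.01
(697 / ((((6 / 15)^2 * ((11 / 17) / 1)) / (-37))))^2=120128724105625 / 1936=62049960798.36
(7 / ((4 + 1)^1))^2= 49 / 25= 1.96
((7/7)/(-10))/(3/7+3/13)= -91/600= -0.15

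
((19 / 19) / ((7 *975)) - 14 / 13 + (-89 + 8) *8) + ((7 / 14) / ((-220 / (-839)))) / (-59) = -23001440443 / 35435400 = -649.11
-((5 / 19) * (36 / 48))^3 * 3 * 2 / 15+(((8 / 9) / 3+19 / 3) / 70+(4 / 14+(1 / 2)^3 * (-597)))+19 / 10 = -3001214435 / 41483232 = -72.35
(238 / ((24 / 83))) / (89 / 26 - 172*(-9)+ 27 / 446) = 28633423 / 53973012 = 0.53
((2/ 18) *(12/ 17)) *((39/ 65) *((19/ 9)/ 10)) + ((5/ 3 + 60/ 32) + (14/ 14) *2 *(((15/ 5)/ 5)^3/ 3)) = 565427/ 153000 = 3.70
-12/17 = -0.71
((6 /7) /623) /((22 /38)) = 114 /47971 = 0.00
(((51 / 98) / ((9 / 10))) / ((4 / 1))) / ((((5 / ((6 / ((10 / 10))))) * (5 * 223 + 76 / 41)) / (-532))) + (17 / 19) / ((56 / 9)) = 0.06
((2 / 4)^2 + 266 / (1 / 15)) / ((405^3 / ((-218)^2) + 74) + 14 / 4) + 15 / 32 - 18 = -33265280323 / 2243623520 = -14.83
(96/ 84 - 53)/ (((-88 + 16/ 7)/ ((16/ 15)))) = 242/ 375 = 0.65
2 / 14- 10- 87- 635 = -5123 / 7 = -731.86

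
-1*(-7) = 7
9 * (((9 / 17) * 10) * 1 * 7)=5670 / 17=333.53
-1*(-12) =12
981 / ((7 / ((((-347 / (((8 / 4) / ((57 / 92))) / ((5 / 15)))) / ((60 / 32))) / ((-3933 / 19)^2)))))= -718637 / 11497815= -0.06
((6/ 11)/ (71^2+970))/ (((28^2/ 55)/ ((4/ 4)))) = 15/ 2356312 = 0.00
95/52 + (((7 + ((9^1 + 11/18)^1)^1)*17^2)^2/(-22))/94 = -97053278713/8710416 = -11142.21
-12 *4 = -48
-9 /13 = -0.69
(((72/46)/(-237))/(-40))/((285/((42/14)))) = 3/1726150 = 0.00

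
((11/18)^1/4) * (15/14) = 55/336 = 0.16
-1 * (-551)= 551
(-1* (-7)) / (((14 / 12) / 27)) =162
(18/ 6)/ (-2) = -1.50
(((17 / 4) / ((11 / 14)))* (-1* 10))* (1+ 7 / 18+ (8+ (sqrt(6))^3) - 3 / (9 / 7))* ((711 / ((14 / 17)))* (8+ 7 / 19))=-490067415* sqrt(6) / 209 - 2305131915 / 836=-8500947.78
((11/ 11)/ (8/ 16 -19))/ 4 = -1/ 74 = -0.01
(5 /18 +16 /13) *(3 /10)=0.45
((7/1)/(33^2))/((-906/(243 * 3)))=-189/36542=-0.01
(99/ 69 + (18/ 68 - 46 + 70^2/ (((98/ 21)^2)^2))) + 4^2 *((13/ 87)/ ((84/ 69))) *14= -43168481/ 6667332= -6.47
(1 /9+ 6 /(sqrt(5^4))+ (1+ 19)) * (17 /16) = 77843 /3600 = 21.62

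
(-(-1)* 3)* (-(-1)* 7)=21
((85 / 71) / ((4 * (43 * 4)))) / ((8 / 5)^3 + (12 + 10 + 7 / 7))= 10625 / 165448176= 0.00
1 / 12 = 0.08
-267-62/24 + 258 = -139/12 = -11.58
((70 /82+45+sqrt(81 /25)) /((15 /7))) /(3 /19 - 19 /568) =737989336 /4129725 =178.70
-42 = -42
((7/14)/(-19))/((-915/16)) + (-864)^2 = 12977832968/17385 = 746496.00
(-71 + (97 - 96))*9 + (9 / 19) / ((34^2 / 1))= -13837311 / 21964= -630.00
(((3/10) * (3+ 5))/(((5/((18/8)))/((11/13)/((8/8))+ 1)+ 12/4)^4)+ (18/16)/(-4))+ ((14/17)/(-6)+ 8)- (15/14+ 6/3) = 685194763350143/151667185477920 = 4.52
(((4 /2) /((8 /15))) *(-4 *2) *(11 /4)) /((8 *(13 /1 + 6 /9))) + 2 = 817 /656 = 1.25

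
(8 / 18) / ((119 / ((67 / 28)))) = 67 / 7497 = 0.01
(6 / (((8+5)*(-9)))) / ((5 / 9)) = -0.09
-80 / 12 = -20 / 3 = -6.67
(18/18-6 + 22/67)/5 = -313/335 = -0.93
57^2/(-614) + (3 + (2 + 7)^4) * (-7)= -28215321/614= -45953.29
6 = 6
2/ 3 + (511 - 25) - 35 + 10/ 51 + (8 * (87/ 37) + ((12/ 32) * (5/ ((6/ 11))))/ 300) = 284218439/ 603840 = 470.69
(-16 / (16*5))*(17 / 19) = -17 / 95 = -0.18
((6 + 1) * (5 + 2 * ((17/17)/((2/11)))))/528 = 7/33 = 0.21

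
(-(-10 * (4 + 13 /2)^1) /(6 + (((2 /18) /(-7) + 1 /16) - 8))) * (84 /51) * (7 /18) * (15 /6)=-2881200 /33473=-86.08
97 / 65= 1.49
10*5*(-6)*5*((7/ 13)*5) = -52500/ 13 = -4038.46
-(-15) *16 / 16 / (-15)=-1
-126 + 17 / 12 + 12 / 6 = -1471 / 12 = -122.58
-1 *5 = -5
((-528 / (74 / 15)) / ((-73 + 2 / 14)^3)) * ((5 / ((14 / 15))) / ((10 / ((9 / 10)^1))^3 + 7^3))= 392931 / 454469587414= 0.00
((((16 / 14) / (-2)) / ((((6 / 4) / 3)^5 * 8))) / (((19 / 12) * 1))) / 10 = -96 / 665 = -0.14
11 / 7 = 1.57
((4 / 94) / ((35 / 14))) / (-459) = -4 / 107865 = -0.00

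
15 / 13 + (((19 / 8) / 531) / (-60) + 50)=169494953 / 3313440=51.15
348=348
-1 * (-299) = 299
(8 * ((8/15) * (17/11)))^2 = 1183744/27225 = 43.48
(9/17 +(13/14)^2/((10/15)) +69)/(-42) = -1.69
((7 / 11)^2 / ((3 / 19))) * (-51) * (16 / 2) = -1046.41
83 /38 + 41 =1641 /38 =43.18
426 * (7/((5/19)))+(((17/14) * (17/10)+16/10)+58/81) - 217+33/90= 25218679/2268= 11119.35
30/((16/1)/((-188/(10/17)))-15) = -4794/2405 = -1.99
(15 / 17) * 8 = 7.06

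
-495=-495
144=144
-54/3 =-18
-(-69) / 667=3 / 29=0.10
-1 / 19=-0.05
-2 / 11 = -0.18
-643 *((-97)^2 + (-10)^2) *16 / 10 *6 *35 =-2054400432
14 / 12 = 7 / 6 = 1.17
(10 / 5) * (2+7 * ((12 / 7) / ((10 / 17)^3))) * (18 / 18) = 15239 / 125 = 121.91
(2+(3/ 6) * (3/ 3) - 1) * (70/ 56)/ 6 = 5/ 16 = 0.31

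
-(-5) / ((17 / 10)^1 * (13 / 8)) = 400 / 221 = 1.81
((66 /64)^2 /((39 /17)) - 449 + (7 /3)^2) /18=-53085965 /2156544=-24.62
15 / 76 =0.20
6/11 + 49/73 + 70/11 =6087/803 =7.58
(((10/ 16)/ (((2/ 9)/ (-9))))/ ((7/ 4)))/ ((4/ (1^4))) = -405/ 112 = -3.62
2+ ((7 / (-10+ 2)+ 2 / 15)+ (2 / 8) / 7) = 1087 / 840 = 1.29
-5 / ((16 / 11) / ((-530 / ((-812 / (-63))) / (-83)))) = -131175 / 77024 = -1.70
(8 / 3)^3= 512 / 27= 18.96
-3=-3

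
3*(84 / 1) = 252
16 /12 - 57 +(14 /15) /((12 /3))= -1663 /30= -55.43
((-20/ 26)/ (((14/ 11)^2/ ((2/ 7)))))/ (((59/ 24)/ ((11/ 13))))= -159720/ 3420053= -0.05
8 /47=0.17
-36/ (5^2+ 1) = -18/ 13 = -1.38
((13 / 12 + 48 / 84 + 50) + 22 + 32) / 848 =8875 / 71232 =0.12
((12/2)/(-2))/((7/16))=-48/7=-6.86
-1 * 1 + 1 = 0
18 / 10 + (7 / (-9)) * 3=-8 / 15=-0.53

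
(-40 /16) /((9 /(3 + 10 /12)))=-115 /108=-1.06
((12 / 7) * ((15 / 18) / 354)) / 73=5 / 90447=0.00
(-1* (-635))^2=403225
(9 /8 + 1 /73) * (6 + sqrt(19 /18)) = 665 * sqrt(38) /3504 + 1995 /292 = 8.00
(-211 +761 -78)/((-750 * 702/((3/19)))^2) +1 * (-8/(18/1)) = -617716124941/1389861281250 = -0.44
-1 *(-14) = 14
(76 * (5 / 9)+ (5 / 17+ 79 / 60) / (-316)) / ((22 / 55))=40822271 / 386784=105.54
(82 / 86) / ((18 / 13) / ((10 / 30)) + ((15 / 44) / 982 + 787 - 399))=23029864 / 9471806897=0.00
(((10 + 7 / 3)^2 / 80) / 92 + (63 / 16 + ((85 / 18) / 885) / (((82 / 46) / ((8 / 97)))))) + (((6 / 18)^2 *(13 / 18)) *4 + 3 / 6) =668565524783 / 139884770880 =4.78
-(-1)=1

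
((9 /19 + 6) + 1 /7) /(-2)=-440 /133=-3.31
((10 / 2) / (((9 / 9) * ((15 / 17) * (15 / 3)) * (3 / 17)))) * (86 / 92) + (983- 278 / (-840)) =989.33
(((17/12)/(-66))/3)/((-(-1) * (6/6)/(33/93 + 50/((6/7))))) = -46393/110484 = -0.42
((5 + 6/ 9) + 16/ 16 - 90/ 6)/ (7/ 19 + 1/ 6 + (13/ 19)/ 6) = -475/ 37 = -12.84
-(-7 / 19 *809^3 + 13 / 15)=55594888298 / 285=195069783.50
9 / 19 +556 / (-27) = -10321 / 513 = -20.12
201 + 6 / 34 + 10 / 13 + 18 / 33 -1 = 489825 / 2431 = 201.49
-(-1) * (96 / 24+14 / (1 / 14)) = 200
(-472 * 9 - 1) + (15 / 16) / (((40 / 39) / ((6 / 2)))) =-543521 / 128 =-4246.26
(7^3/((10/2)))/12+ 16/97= 34231/5820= 5.88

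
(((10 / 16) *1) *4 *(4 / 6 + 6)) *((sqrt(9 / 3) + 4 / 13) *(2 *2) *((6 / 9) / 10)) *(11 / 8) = 220 / 117 + 55 *sqrt(3) / 9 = 12.47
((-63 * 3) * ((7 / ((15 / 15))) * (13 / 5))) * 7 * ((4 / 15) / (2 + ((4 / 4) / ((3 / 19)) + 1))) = -17199 / 25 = -687.96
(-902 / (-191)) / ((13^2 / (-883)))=-796466 / 32279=-24.67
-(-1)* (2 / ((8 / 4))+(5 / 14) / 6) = 89 / 84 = 1.06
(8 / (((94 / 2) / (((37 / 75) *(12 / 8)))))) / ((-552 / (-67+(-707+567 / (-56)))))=77367 / 432400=0.18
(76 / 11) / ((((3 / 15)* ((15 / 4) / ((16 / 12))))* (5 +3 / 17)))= 2584 / 1089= 2.37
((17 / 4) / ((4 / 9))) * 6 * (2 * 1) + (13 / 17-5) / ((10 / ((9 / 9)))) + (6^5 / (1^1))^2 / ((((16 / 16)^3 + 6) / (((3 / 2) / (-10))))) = -3083502879 / 2380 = -1295589.44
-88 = -88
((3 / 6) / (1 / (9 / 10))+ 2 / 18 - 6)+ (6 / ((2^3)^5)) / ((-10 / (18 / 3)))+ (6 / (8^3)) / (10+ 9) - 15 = -57261479 / 2801664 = -20.44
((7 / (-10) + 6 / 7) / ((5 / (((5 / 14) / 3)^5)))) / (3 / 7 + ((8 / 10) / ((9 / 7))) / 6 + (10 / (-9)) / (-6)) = 6875 / 6563604096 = 0.00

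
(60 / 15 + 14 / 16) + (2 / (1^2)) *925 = 14839 / 8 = 1854.88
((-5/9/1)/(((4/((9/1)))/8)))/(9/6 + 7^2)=-20/101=-0.20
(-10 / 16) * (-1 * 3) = 15 / 8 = 1.88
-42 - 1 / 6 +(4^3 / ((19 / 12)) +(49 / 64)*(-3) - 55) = -215387 / 3648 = -59.04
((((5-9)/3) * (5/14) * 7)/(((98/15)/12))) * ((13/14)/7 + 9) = -134250/2401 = -55.91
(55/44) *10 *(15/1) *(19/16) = 7125/32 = 222.66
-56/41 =-1.37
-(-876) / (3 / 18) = 5256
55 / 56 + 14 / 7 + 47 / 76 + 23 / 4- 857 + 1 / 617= -556470619 / 656488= -847.65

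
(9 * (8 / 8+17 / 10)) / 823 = 243 / 8230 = 0.03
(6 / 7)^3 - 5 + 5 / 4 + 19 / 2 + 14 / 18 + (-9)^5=-59041.84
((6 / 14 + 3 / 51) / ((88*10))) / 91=29 / 4764760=0.00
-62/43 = -1.44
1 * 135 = 135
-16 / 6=-8 / 3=-2.67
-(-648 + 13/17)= 11003/17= 647.24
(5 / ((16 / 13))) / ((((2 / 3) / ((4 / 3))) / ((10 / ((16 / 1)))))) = 325 / 64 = 5.08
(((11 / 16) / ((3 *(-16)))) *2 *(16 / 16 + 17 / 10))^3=-0.00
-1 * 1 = -1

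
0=0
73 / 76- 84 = -6311 / 76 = -83.04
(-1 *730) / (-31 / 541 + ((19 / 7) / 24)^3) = 1872612725760 / 143279873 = 13069.61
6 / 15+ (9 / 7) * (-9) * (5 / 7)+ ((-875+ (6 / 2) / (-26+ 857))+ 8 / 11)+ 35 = -632398554 / 746515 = -847.13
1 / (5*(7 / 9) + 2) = 9 / 53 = 0.17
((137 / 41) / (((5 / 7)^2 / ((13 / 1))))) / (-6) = -87269 / 6150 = -14.19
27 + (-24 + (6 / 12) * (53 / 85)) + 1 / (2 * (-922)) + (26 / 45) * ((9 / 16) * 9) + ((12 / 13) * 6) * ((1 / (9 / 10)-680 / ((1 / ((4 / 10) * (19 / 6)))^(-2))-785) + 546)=-414033325589 / 113166280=-3658.63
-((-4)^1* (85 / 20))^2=-289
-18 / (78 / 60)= -180 / 13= -13.85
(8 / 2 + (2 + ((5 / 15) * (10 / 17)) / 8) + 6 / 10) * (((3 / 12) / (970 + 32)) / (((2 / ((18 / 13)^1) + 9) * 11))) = 0.00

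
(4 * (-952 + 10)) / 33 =-1256 / 11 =-114.18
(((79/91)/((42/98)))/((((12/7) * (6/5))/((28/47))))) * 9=19355/3666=5.28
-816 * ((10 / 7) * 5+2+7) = -92208 / 7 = -13172.57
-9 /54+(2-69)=-403 /6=-67.17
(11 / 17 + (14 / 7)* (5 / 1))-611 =-10206 / 17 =-600.35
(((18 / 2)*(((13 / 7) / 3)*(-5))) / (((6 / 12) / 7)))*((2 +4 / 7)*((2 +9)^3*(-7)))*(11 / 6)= 17129970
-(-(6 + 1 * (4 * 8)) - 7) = 45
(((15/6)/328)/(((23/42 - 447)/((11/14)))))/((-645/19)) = 209/528928208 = 0.00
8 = 8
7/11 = 0.64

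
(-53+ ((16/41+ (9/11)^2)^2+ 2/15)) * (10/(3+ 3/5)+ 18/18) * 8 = -1563.81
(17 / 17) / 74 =1 / 74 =0.01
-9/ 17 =-0.53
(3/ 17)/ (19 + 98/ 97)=97/ 10999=0.01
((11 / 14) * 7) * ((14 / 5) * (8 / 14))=8.80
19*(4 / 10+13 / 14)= 1767 / 70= 25.24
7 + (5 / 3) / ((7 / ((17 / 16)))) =2437 / 336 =7.25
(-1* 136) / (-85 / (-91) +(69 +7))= -12376 / 7001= -1.77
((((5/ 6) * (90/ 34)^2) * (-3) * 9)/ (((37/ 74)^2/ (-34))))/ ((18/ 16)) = 19058.82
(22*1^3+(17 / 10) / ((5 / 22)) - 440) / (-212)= 1.94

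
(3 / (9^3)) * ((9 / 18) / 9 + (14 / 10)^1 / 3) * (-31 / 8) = -1457 / 174960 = -0.01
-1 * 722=-722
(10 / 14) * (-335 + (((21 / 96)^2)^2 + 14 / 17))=-29784597195 / 124780544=-238.70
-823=-823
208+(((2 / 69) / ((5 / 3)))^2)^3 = 481116639250064 / 2313060765625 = 208.00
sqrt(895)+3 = 32.92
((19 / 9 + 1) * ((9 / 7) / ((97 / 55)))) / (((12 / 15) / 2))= 550 / 97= 5.67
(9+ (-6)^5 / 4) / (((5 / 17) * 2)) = -6579 / 2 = -3289.50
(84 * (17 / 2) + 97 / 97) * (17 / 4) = 12155 / 4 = 3038.75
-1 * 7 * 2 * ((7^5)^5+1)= -18774960675295508611312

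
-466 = -466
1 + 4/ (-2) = -1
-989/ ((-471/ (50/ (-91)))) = -49450/ 42861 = -1.15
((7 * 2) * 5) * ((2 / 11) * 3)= 420 / 11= 38.18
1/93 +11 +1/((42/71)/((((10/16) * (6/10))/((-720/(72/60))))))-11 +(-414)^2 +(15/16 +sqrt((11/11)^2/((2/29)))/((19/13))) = 13 * sqrt(58)/38 +119018040133/694400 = 171399.55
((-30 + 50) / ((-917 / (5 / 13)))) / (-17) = 0.00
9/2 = 4.50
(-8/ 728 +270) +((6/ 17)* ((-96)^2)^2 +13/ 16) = 741995857695/ 24752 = 29977208.21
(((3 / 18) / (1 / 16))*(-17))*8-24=-1160 / 3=-386.67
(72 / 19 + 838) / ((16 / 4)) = 7997 / 38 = 210.45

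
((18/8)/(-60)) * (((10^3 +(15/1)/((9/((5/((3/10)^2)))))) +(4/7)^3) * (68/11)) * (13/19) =-559142597/3225915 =-173.33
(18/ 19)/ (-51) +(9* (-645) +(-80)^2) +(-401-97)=31325/ 323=96.98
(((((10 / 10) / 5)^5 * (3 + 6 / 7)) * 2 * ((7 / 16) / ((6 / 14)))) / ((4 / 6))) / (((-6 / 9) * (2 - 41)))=189 / 1300000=0.00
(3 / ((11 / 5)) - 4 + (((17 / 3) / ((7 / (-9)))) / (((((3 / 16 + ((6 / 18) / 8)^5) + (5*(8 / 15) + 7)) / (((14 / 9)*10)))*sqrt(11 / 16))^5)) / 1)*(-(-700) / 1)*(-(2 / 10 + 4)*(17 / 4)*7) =2536485 / 11 + 1217573090357139867806518820398314004276051968*sqrt(11) / 253360330411042696779158111759365206875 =16169284.80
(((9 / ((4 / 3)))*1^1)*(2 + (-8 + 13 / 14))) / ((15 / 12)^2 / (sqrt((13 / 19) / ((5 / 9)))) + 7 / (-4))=100.08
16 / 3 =5.33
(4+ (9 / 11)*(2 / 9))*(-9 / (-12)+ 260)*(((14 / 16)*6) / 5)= 503769 / 440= 1144.93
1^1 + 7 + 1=9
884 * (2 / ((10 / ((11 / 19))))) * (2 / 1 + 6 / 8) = 26741 / 95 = 281.48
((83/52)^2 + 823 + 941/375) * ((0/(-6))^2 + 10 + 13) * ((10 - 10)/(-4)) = 0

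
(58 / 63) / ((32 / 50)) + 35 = 18365 / 504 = 36.44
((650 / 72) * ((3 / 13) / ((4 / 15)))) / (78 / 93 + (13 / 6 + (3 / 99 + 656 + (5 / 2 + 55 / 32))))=255750 / 21712297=0.01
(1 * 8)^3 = 512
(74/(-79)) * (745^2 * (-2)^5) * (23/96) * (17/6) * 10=80295466750/711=112933145.92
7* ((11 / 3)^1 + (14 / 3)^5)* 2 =31037.08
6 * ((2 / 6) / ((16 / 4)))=1 / 2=0.50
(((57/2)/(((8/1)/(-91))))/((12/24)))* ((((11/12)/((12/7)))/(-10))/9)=133133/34560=3.85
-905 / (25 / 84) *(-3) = 45612 / 5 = 9122.40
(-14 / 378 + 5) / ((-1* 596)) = -67 / 8046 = -0.01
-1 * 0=0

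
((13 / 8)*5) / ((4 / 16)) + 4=73 / 2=36.50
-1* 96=-96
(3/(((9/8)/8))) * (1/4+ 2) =48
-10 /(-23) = 10 /23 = 0.43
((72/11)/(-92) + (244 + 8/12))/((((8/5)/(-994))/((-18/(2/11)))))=346001460/23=15043541.74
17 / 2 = 8.50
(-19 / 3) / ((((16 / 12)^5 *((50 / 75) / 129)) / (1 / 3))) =-198531 / 2048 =-96.94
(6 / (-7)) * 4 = -24 / 7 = -3.43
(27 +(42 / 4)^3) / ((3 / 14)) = 22113 / 4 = 5528.25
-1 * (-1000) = 1000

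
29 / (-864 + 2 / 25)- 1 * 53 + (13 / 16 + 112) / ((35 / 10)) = -12579537 / 604744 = -20.80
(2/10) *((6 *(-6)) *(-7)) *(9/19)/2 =1134/95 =11.94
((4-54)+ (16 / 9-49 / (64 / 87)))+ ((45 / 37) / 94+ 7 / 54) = -344639615 / 3004992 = -114.69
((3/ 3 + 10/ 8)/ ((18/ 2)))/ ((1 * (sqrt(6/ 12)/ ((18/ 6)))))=1.06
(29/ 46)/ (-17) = -29/ 782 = -0.04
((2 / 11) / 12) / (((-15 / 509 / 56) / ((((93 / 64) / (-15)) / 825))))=110453 / 32670000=0.00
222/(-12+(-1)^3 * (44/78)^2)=-168831/9368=-18.02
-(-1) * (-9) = -9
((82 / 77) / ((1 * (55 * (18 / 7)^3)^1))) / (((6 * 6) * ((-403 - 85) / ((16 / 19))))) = -2009 / 36804323160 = -0.00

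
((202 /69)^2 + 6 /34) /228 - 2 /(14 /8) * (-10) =1481246537 /129175452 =11.47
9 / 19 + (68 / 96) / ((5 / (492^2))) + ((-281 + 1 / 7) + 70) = 22664541 / 665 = 34082.02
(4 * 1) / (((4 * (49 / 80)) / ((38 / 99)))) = 3040 / 4851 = 0.63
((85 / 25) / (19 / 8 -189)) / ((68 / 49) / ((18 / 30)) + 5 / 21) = -6664 / 933125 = -0.01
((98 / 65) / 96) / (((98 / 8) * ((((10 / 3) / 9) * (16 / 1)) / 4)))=9 / 10400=0.00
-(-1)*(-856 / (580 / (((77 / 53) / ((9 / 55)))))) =-181258 / 13833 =-13.10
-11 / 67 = -0.16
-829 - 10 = -839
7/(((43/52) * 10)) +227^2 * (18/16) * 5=498544531/1720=289851.47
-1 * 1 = -1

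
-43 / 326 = -0.13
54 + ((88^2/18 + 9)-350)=1289/9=143.22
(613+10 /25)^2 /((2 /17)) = 3198206.26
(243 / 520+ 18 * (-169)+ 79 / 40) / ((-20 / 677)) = 107004589 / 1040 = 102889.03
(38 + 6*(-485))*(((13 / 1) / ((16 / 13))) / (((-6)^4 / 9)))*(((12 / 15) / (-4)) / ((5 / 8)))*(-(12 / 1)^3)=-2912208 / 25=-116488.32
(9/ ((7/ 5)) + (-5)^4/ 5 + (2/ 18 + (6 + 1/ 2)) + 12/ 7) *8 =70436/ 63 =1118.03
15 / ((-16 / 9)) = -135 / 16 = -8.44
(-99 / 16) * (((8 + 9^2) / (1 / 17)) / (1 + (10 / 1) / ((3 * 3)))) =-1348083 / 304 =-4434.48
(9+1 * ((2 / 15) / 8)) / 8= 541 / 480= 1.13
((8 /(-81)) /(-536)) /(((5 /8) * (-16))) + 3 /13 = 162797 /705510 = 0.23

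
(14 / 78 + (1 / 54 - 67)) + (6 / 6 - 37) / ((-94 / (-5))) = -2267245 / 32994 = -68.72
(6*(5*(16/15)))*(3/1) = 96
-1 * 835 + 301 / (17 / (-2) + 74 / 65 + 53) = -4914925 / 5933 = -828.40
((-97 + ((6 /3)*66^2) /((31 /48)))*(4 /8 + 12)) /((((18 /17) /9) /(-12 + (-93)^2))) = 1523971227525 /124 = 12290090544.56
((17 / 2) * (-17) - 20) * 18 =-2961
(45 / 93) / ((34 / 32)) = 240 / 527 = 0.46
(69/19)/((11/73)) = 24.10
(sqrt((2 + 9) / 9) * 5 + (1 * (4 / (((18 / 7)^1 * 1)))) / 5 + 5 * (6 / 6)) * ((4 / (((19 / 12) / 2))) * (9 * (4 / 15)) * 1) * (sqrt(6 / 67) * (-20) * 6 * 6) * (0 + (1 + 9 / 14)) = -3179520 * sqrt(4422) / 8911 -50660352 * sqrt(402) / 44555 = -46524.46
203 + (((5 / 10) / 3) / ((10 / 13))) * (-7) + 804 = 60329 / 60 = 1005.48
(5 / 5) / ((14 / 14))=1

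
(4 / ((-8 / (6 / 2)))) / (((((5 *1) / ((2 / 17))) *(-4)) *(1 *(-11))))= -3 / 3740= -0.00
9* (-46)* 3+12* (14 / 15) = -6154 / 5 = -1230.80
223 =223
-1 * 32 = -32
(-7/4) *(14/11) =-49/22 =-2.23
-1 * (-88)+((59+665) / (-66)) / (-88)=127957 / 1452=88.12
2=2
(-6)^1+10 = 4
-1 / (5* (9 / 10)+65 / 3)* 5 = -30 / 157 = -0.19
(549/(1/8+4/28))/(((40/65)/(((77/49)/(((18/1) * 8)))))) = 8723/240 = 36.35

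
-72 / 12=-6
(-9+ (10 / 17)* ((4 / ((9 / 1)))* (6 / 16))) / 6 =-227 / 153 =-1.48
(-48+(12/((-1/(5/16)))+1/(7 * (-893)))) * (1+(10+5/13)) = -47876557/81263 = -589.16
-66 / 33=-2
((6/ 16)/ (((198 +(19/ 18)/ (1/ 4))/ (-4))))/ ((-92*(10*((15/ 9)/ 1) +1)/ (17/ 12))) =459/ 70994560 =0.00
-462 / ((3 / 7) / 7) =-7546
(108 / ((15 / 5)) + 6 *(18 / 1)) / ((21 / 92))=4416 / 7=630.86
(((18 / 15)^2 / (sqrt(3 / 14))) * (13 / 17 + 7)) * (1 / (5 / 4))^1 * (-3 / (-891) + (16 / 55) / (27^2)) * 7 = 67648 * sqrt(42) / 860625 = 0.51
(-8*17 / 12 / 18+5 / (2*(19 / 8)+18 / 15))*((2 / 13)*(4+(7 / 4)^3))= 405523 / 1336608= 0.30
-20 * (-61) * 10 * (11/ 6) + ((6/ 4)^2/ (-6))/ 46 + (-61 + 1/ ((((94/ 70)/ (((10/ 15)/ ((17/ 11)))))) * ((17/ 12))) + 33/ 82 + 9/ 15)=22306.89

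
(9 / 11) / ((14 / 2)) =9 / 77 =0.12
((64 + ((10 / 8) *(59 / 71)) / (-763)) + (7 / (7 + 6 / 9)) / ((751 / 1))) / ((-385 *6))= -239546393621 / 8646147315960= -0.03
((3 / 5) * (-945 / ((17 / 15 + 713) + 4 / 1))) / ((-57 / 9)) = 25515 / 204668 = 0.12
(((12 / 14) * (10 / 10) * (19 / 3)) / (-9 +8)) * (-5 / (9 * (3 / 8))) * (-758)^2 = 873337280 / 189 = 4620832.17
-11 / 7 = -1.57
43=43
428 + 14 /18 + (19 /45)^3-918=-44573516 /91125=-489.15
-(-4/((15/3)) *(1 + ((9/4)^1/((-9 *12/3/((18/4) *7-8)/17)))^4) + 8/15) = 310940.69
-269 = -269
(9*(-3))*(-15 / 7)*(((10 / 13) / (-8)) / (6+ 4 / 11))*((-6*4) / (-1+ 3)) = 13365 / 1274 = 10.49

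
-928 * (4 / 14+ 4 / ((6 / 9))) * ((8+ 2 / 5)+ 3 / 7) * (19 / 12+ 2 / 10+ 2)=-238673248 / 1225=-194835.30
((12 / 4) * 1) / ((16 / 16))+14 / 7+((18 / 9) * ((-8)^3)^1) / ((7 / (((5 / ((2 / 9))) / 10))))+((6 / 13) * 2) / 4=-29476 / 91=-323.91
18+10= 28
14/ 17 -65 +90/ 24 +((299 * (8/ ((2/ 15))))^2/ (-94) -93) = -10943172751/ 3196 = -3424021.51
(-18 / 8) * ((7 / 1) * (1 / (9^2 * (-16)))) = 7 / 576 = 0.01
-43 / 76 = -0.57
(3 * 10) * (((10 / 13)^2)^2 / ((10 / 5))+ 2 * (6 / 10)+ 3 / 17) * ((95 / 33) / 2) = 357830515 / 5340907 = 67.00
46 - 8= 38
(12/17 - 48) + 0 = -804/17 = -47.29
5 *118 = 590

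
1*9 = 9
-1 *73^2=-5329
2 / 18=1 / 9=0.11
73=73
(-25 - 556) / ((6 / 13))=-7553 / 6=-1258.83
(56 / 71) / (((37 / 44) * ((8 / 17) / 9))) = 47124 / 2627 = 17.94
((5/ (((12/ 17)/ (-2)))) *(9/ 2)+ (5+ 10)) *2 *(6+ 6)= -1170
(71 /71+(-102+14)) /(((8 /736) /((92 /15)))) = -245456 /5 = -49091.20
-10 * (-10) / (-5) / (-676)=5 / 169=0.03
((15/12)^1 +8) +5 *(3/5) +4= 65/4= 16.25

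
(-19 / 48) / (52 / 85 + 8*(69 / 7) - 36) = -0.01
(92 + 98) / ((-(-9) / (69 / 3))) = 4370 / 9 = 485.56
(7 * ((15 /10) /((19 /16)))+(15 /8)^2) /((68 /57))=45081 /4352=10.36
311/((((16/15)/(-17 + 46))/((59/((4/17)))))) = 135690855/64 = 2120169.61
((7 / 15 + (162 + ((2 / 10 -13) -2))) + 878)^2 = 9467929 / 9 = 1051992.11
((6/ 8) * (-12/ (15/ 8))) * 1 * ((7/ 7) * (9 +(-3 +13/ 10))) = -876/ 25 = -35.04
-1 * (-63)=63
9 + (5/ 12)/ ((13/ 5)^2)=18377/ 2028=9.06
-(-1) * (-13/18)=-13/18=-0.72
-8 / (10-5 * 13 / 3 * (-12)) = -4 / 135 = -0.03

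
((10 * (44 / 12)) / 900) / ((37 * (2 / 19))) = 209 / 19980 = 0.01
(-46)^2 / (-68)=-31.12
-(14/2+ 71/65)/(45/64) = -11.51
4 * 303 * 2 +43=2467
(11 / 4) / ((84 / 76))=209 / 84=2.49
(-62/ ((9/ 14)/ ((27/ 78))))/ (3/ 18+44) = -2604/ 3445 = -0.76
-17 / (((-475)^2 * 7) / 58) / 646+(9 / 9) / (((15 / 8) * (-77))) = -6859957 / 990268125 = -0.01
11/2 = 5.50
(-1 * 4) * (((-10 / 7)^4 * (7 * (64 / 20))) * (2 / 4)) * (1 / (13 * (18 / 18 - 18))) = 64000 / 75803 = 0.84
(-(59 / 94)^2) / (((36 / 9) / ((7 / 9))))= -24367 / 318096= -0.08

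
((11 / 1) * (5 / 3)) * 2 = 110 / 3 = 36.67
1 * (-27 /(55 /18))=-486 /55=-8.84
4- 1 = 3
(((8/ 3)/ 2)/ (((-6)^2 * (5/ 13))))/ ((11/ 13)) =169/ 1485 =0.11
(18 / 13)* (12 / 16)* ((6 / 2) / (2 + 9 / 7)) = 567 / 598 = 0.95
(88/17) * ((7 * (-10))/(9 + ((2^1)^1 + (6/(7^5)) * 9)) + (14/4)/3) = -26.89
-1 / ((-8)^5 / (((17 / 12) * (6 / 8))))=17 / 524288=0.00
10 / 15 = 2 / 3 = 0.67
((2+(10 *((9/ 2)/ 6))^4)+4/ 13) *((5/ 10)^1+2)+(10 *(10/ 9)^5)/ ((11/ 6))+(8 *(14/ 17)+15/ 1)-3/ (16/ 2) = 12167331551285/ 1531179936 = 7946.38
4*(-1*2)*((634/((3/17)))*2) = -172448/3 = -57482.67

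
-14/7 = -2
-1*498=-498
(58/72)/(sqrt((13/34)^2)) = 493/234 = 2.11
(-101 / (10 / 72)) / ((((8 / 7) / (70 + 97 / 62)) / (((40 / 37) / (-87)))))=649026 / 1147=565.85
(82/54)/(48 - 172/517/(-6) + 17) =517/22149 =0.02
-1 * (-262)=262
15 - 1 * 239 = -224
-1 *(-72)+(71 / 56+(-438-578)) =-52793 / 56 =-942.73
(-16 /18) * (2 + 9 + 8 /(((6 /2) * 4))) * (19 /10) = -532 /27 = -19.70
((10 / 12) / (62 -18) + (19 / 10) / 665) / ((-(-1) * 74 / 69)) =23161 / 1139600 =0.02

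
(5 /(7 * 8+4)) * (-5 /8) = -5 /96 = -0.05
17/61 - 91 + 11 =-4863/61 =-79.72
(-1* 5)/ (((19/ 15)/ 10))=-750/ 19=-39.47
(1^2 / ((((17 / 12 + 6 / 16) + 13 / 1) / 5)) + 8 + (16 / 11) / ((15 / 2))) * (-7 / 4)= -174916 / 11715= -14.93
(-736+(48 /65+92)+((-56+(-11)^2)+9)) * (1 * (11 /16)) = -391.37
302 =302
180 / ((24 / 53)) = 795 / 2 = 397.50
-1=-1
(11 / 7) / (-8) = -0.20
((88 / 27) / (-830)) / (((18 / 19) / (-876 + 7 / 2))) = 72941 / 20169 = 3.62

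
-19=-19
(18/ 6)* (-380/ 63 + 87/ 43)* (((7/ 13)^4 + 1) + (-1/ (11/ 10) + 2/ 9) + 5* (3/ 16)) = -93670548425/ 5836040496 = -16.05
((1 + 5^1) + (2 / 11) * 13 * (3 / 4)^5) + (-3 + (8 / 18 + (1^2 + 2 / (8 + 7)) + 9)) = 3583307 / 253440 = 14.14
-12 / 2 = -6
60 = 60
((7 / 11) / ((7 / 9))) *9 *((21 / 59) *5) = 8505 / 649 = 13.10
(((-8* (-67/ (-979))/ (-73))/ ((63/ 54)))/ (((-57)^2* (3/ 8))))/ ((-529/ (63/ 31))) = -8576/ 423087427213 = -0.00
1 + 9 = 10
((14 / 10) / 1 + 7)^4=3111696 / 625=4978.71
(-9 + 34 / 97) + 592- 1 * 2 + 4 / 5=282343 / 485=582.15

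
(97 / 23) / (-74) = -97 / 1702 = -0.06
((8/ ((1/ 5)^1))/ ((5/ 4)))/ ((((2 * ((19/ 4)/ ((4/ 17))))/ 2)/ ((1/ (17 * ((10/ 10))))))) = 512/ 5491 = 0.09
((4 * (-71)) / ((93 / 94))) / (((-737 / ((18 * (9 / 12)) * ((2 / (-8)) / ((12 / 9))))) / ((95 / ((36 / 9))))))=-8559405 / 365552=-23.42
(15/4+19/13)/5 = 271/260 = 1.04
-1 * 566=-566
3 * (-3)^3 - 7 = -88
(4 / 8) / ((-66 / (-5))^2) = 25 / 8712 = 0.00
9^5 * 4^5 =60466176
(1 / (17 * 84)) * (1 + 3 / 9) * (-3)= -1 / 357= -0.00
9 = 9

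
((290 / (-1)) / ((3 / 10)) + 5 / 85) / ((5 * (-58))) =49297 / 14790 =3.33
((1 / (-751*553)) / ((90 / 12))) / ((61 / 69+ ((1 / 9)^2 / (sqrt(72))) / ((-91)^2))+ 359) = -587350151729123328 / 658394244623730928048243435+ 202761468*sqrt(2) / 658394244623730928048243435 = -0.00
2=2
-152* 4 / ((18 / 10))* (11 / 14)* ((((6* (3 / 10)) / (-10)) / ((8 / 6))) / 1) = 1254 / 35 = 35.83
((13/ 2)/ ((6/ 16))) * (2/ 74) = 52/ 111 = 0.47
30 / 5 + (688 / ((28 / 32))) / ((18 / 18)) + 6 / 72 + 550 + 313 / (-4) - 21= 52211 / 42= 1243.12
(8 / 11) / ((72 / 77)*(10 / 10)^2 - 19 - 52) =-56 / 5395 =-0.01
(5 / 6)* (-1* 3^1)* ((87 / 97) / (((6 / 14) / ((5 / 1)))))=-26.16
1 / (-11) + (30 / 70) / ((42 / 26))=0.17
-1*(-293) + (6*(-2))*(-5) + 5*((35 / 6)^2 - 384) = -50287 / 36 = -1396.86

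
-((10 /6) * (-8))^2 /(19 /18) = -3200 /19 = -168.42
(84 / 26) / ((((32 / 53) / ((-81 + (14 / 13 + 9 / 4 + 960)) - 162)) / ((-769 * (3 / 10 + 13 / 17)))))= -5802739441149 / 1838720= -3155858.12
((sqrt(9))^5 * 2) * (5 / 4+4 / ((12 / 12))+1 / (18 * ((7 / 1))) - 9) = -25461 / 14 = -1818.64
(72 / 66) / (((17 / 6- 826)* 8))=-9 / 54329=-0.00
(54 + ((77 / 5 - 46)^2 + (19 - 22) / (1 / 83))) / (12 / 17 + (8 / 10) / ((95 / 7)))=2993241 / 3088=969.31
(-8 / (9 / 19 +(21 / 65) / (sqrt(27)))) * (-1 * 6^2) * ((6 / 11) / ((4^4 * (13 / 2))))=4501575 / 22197692 - 341145 * sqrt(3) / 22197692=0.18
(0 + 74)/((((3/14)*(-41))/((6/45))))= -1.12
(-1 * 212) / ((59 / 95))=-20140 / 59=-341.36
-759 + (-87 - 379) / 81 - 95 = -69640 / 81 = -859.75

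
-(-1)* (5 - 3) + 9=11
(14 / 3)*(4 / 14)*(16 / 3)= 64 / 9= 7.11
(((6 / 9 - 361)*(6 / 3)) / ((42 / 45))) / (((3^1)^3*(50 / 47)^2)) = -2387929 / 94500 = -25.27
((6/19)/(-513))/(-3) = 2/9747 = 0.00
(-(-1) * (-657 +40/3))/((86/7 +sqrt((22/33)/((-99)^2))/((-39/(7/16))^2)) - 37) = 26.04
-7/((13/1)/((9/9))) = -7/13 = -0.54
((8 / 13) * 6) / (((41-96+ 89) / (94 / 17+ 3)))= 3480 / 3757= 0.93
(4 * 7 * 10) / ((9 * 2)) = 140 / 9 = 15.56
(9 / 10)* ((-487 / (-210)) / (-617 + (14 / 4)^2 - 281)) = -0.00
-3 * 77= -231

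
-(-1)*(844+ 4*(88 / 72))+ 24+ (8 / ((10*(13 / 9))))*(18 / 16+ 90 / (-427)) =436339523 / 499590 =873.40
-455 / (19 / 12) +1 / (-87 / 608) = -486572 / 1653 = -294.36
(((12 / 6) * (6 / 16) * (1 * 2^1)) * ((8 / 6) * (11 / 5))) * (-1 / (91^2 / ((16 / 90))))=-176 / 1863225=-0.00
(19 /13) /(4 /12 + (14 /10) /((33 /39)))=3135 /4264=0.74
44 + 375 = 419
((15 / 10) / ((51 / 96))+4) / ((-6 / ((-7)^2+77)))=-2436 / 17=-143.29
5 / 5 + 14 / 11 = 25 / 11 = 2.27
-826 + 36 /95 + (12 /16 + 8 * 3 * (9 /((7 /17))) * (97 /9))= 12844723 /2660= 4828.84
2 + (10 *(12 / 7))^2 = 14498 / 49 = 295.88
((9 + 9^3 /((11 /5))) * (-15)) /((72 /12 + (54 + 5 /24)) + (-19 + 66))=-1347840 /28303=-47.62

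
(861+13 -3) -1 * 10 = 861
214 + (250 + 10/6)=1397/3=465.67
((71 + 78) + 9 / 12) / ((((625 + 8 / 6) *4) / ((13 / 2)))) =23361 / 60128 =0.39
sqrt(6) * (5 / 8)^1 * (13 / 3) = 65 * sqrt(6) / 24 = 6.63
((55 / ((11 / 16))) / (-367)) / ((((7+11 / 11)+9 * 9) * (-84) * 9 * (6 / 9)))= 10 / 2057769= 0.00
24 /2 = 12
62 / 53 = 1.17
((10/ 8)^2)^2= 625/ 256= 2.44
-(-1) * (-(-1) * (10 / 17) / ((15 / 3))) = 2 / 17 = 0.12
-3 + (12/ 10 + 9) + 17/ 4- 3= 169/ 20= 8.45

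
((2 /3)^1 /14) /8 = 1 /168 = 0.01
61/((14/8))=244/7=34.86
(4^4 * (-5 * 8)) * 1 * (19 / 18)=-97280 / 9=-10808.89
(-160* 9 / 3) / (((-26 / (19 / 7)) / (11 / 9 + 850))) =11644720 / 273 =42654.65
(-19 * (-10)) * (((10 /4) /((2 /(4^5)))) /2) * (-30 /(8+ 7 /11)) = -422400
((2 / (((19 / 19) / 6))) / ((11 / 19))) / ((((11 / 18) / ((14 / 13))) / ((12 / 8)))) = 54.79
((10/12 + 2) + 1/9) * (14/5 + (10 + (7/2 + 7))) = 68.61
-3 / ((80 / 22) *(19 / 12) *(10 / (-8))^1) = 198 / 475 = 0.42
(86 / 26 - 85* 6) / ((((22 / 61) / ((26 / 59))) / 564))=-226619148 / 649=-349182.05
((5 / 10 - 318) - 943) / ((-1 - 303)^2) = -2521 / 184832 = -0.01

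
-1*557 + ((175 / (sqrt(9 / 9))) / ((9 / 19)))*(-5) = -21638 / 9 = -2404.22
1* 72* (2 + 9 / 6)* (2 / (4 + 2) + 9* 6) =13692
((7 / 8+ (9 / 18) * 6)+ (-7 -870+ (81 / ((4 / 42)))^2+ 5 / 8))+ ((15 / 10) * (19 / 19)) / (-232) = 335229673 / 464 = 722477.74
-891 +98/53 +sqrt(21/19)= -47125/53 +sqrt(399)/19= -888.10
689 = 689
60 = 60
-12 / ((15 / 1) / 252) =-1008 / 5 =-201.60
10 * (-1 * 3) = -30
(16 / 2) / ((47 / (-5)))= -40 / 47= -0.85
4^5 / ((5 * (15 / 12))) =4096 / 25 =163.84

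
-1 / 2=-0.50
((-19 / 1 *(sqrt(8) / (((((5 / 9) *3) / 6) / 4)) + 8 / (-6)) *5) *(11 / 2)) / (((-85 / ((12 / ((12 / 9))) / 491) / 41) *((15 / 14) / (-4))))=959728 / 41735 - 103650624 *sqrt(2) / 208675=-679.46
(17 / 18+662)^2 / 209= 142396489 / 67716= 2102.85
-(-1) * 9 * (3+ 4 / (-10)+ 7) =432 / 5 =86.40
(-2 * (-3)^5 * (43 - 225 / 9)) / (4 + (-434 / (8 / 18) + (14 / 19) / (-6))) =-997272 / 110879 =-8.99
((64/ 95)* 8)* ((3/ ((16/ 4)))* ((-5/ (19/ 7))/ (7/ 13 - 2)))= 34944/ 6859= 5.09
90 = 90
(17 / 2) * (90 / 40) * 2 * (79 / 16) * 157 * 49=92985291 / 64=1452895.17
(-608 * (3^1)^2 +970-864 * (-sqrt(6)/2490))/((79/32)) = -144064/79 +4608 * sqrt(6)/32785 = -1823.25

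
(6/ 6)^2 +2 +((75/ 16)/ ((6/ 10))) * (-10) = -601/ 8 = -75.12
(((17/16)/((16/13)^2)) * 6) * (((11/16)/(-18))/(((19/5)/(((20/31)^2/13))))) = -303875/224366592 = -0.00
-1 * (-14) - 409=-395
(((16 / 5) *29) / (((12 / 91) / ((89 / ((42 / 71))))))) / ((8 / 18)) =2382263 / 10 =238226.30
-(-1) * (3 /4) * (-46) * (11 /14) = -759 /28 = -27.11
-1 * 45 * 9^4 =-295245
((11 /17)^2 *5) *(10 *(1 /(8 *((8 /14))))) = 21175 /4624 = 4.58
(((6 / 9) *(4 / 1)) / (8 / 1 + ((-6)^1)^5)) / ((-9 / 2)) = 2 / 26217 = 0.00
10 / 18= 0.56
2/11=0.18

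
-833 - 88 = -921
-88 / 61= -1.44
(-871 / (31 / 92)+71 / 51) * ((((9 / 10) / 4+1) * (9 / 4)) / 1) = -600426057 / 84320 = -7120.80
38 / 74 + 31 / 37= 50 / 37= 1.35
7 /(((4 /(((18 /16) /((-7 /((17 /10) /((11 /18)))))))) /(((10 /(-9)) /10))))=153 /1760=0.09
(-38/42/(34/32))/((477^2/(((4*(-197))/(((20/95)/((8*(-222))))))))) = -24.88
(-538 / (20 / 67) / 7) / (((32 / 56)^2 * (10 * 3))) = -126161 / 4800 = -26.28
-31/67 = -0.46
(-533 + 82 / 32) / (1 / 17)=-9017.44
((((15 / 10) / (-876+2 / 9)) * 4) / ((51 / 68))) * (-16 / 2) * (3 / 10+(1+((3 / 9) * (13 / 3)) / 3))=0.13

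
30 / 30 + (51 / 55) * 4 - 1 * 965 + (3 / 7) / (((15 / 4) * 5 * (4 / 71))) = -1847779 / 1925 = -959.89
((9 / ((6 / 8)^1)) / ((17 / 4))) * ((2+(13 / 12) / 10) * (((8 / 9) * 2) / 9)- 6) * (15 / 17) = -108544 / 7803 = -13.91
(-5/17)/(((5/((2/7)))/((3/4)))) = -3/238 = -0.01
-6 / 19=-0.32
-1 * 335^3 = -37595375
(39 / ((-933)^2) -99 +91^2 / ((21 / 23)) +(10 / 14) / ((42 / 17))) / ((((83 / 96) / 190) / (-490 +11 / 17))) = -6451363824216952800 / 6687193219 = -964734173.66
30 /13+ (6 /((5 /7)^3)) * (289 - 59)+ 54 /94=57886173 /15275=3789.60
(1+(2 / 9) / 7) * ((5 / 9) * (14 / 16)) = 325 / 648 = 0.50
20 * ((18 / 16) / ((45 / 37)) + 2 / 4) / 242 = 57 / 484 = 0.12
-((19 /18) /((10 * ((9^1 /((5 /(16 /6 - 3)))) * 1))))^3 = 6859 /1259712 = 0.01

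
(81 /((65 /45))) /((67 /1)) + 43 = 43.84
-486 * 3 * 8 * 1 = -11664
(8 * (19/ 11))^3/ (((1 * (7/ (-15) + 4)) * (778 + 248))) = 462080/ 634887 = 0.73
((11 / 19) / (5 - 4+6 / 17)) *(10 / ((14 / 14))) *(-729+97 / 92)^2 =4193582376335 / 1849384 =2267556.32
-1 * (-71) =71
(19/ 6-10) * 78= -533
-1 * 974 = -974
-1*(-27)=27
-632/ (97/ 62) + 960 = 53936/ 97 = 556.04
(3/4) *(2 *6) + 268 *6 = 1617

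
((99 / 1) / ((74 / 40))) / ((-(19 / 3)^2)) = -1.33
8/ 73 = 0.11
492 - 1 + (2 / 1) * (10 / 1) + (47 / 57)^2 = 511.68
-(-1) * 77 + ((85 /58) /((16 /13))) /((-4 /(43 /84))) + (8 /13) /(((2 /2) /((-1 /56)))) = 311457569 /4053504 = 76.84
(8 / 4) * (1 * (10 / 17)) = 20 / 17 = 1.18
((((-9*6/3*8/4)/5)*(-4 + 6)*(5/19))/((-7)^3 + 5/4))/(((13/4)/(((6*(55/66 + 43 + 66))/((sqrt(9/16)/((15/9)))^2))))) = 33740800/3038841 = 11.10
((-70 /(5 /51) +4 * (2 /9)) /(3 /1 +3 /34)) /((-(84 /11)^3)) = 72610043 /140026320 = 0.52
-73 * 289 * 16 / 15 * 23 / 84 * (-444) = 287256752 / 105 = 2735778.59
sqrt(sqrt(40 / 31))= 5^(1 / 4) * 62^(3 / 4) / 31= 1.07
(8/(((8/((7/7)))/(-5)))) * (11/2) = -55/2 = -27.50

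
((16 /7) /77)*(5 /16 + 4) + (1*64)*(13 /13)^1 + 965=554700 /539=1029.13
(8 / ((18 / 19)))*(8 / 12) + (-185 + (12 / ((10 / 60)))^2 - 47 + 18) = 134342 / 27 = 4975.63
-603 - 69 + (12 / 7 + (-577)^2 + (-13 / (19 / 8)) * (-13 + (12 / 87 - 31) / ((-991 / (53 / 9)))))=332328.87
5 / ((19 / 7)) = 35 / 19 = 1.84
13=13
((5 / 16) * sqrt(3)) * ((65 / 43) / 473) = 0.00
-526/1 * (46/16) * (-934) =2824883/2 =1412441.50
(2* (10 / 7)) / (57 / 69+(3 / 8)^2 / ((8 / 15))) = 235520 / 89831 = 2.62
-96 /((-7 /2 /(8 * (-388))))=-85138.29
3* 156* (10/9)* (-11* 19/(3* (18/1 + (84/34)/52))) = -48036560/23931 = -2007.29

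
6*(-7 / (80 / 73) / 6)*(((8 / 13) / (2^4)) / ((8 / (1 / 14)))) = -73 / 33280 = -0.00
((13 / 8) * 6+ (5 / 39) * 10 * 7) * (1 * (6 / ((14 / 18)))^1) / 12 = 8763 / 728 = 12.04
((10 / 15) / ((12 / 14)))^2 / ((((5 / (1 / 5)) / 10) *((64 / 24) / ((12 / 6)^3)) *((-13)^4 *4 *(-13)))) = -49 / 100249110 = -0.00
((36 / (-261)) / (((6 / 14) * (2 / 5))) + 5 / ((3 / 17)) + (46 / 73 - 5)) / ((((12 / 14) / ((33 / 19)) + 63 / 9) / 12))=45301256 / 1221509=37.09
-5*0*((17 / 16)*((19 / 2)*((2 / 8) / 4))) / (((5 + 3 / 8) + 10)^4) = 0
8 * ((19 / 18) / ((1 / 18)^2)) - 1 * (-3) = 2739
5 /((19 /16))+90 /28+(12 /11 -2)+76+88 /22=253145 /2926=86.52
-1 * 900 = -900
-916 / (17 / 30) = -27480 / 17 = -1616.47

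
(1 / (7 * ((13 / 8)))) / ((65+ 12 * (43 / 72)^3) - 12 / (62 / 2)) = 7713792 / 5893708639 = 0.00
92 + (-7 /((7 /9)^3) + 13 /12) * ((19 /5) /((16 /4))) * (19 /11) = 69.36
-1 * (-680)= 680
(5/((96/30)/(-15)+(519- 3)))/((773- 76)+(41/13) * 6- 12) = 4875/353997284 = 0.00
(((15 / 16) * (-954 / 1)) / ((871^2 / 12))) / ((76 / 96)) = -257580 / 14414179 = -0.02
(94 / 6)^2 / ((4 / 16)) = 8836 / 9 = 981.78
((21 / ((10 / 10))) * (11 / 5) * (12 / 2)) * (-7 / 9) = -1078 / 5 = -215.60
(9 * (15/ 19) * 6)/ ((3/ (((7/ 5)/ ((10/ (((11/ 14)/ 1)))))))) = 297/ 190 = 1.56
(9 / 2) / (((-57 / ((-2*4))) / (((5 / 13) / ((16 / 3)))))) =45 / 988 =0.05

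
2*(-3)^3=-54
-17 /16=-1.06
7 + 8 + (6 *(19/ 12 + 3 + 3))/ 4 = 26.38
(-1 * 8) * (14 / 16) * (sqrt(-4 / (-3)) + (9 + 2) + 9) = -140- 14 * sqrt(3) / 3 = -148.08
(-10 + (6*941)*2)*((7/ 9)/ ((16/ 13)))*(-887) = -455324597/ 72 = -6323952.74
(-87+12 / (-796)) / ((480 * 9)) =-481 / 23880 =-0.02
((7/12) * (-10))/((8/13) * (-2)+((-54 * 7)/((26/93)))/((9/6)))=455/70404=0.01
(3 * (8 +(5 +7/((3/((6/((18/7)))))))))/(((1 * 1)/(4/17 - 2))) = -1660/17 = -97.65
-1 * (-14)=14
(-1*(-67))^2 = 4489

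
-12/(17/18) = -216/17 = -12.71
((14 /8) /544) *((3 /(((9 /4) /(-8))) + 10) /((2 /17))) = -7 /384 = -0.02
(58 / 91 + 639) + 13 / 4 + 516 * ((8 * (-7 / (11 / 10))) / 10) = -7944023 / 4004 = -1984.02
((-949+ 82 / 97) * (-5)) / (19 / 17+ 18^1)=1563507 / 6305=247.98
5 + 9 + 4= 18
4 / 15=0.27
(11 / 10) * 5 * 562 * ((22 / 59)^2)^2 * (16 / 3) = 11585364736 / 36352083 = 318.70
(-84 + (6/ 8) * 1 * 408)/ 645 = 0.34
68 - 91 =-23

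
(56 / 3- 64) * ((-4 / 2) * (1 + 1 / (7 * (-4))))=612 / 7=87.43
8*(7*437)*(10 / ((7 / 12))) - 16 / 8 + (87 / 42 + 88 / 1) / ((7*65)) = 205563917 / 490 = 419518.20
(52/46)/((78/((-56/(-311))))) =56/21459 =0.00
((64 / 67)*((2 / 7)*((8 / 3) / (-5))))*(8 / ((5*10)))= -4096 / 175875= -0.02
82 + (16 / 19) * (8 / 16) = 82.42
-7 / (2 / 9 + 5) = -63 / 47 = -1.34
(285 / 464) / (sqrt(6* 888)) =95* sqrt(37) / 68672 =0.01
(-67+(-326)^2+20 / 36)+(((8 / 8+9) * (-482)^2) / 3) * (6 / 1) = 42774206 / 9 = 4752689.56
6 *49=294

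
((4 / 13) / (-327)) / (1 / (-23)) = 92 / 4251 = 0.02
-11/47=-0.23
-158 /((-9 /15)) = 790 /3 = 263.33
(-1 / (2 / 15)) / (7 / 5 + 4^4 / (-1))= 75 / 2546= 0.03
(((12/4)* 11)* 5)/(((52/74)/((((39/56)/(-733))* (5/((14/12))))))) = -274725/287336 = -0.96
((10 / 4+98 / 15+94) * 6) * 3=9273 / 5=1854.60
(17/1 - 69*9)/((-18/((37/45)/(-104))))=-5587/21060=-0.27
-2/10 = -0.20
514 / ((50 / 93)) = 23901 / 25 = 956.04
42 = 42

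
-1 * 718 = -718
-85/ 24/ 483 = -85/ 11592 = -0.01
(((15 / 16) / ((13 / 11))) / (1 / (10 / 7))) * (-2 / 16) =-825 / 5824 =-0.14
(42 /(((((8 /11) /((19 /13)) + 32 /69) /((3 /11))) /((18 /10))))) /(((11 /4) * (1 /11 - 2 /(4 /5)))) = -1486674 /459245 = -3.24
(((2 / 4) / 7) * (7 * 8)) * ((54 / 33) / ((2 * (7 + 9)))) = 9 / 44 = 0.20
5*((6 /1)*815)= 24450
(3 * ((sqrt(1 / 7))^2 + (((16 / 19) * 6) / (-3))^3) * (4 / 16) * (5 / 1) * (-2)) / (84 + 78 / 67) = 74543195 / 182641452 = 0.41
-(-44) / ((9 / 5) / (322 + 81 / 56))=996215 / 126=7906.47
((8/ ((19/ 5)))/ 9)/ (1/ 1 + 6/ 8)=160/ 1197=0.13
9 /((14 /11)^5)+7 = 5214227 /537824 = 9.70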